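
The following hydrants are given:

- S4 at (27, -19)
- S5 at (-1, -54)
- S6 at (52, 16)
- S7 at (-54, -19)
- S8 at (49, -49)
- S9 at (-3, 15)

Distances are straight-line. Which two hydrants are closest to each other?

S4 and S8

Pairwise distances:
S4–S5: 44.8
S4–S6: 43.0
S4–S7: 81.0
S4–S8: 37.2
S4–S9: 45.3
S5–S6: 87.8
S5–S7: 63.5
S5–S8: 50.2
S5–S9: 69.0
S6–S7: 111.6
S6–S8: 65.1
S6–S9: 55.0
S7–S8: 107.3
S7–S9: 61.3
S8–S9: 82.5
Closest pair: S4–S8 at 37.2.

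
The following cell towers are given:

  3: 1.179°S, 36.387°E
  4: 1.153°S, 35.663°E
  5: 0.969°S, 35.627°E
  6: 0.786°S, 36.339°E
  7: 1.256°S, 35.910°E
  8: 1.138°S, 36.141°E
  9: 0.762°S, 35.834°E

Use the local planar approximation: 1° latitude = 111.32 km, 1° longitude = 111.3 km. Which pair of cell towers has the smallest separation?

Pairwise distances:
3–4: √((0.026·111.32)² + (-0.724·111.3)²) = √(8.37709 + 6493.32979) = 80.633 km
3–5: √((0.210·111.32)² + (-0.760·111.3)²) = √(546.49348 + 7155.12974) = 87.759 km
3–6: √((0.393·111.32)² + (-0.048·111.3)²) = √(1913.95400 + 28.54124) = 44.074 km
3–7: √((-0.077·111.32)² + (-0.477·111.3)²) = √(73.47301 + 2818.55872) = 53.778 km
3–8: √((0.041·111.32)² + (-0.246·111.3)²) = √(20.83119 + 749.65345) = 27.758 km
3–9: √((0.417·111.32)² + (-0.553·111.3)²) = √(2154.85725 + 3788.26709) = 77.092 km
4–5: √((0.184·111.32)² + (-0.036·111.3)²) = √(419.54837 + 16.05445) = 20.871 km
4–6: √((0.367·111.32)² + (0.676·111.3)²) = √(1669.08527 + 5660.87703) = 85.615 km
4–7: √((-0.103·111.32)² + (0.247·111.3)²) = √(131.46824 + 755.76058) = 29.786 km
4–8: √((0.015·111.32)² + (0.478·111.3)²) = √(2.78823 + 2830.38896) = 53.228 km
4–9: √((0.391·111.32)² + (0.171·111.3)²) = √(1894.52312 + 362.22844) = 47.505 km
5–6: √((0.183·111.32)² + (0.712·111.3)²) = √(415.00046 + 6279.86512) = 81.822 km
5–7: √((-0.287·111.32)² + (0.283·111.3)²) = √(1020.72838 + 992.11770) = 44.865 km
5–8: √((-0.169·111.32)² + (0.514·111.3)²) = √(353.93198 + 3272.77815) = 60.222 km
5–9: √((0.207·111.32)² + (0.207·111.3)²) = √(530.99091 + 530.80013) = 32.585 km
6–7: √((-0.470·111.32)² + (-0.429·111.3)²) = √(2737.42426 + 2279.84286) = 70.833 km
6–8: √((-0.352·111.32)² + (-0.198·111.3)²) = √(1535.43601 + 485.64700) = 44.956 km
6–9: √((0.024·111.32)² + (-0.505·111.3)²) = √(7.13787 + 3159.17064) = 56.270 km
7–8: √((0.118·111.32)² + (0.231·111.3)²) = √(172.54819 + 661.01953) = 28.872 km
7–9: √((0.494·111.32)² + (-0.076·111.3)²) = √(3024.12886 + 71.55130) = 55.639 km
8–9: √((0.376·111.32)² + (-0.307·111.3)²) = √(1751.95152 + 1167.52739) = 54.032 km
Closest pair: 4–5 at 20.871 km.

4 and 5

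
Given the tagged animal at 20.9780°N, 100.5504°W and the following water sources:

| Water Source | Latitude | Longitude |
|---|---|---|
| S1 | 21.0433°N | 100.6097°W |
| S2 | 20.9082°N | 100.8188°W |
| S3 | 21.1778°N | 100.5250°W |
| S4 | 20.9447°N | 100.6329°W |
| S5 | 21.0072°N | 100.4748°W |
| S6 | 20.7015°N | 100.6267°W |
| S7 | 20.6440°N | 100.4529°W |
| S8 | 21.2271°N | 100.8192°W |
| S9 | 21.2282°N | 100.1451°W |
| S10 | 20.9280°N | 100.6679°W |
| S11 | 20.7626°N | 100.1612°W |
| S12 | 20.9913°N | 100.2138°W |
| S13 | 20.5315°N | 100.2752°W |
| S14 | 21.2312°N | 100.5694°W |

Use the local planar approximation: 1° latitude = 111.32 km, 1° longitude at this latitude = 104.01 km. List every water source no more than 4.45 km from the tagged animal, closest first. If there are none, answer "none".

none

Distances from 20.9780°N, 100.5504°W:
S1: √((0.0653·111.32)² + (-0.0593·104.01)²) = √(52.841210 + 38.041670) = 9.5333 km
S2: √((-0.0698·111.32)² + (-0.2684·104.01)²) = √(60.375013 + 779.318912) = 28.9775 km
S3: √((0.1998·111.32)² + (0.0254·104.01)²) = √(494.694820 + 6.979393) = 22.3981 km
S4: √((-0.0333·111.32)² + (-0.0825·104.01)²) = √(13.741523 + 73.630558) = 9.3473 km
S5: √((0.0292·111.32)² + (0.0756·104.01)²) = √(10.566036 + 61.829222) = 8.5085 km
S6: √((-0.2765·111.32)² + (-0.0763·104.01)²) = √(947.407169 + 62.979509) = 31.7866 km
S7: √((-0.3340·111.32)² + (0.0975·104.01)²) = √(1382.417838 + 102.839374) = 38.5390 km
S8: √((0.2491·111.32)² + (-0.2688·104.01)²) = √(768.942474 + 781.643501) = 39.3775 km
S9: √((0.2502·111.32)² + (0.4053·104.01)²) = √(775.748610 + 1777.065355) = 50.5254 km
S10: √((-0.0500·111.32)² + (-0.1175·104.01)²) = √(30.980356 + 149.357118) = 13.4290 km
S11: √((-0.2154·111.32)² + (0.3892·104.01)²) = √(574.960214 + 1638.686425) = 47.0494 km
S12: √((0.0133·111.32)² + (0.3366·104.01)²) = √(2.192046 + 1225.683715) = 35.0411 km
S13: √((-0.4465·111.32)² + (0.2752·104.01)²) = √(2470.525391 + 819.307729) = 57.3571 km
S14: √((0.2532·111.32)² + (-0.0190·104.01)²) = √(794.463223 + 3.905327) = 28.2554 km
Threshold 4.45 km: none within range.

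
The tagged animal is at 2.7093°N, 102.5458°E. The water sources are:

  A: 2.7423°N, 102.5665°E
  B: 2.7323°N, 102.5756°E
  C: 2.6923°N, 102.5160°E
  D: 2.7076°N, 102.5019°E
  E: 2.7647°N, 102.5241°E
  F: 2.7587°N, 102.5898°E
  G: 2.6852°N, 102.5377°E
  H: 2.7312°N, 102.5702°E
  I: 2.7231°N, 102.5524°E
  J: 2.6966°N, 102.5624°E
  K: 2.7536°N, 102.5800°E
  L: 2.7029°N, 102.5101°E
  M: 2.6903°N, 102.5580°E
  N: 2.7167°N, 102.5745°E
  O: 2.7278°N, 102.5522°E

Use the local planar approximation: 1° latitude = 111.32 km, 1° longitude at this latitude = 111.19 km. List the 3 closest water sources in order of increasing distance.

Distances from 2.7093°N, 102.5458°E:
A: 4.3350 km
B: 4.1874 km
C: 3.8158 km
D: 4.8849 km
E: 6.6223 km
F: 7.3605 km
G: 2.8300 km
H: 3.6475 km
I: 1.7025 km
J: 2.3250 km
K: 6.2274 km
L: 4.0329 km
M: 2.5127 km
N: 3.2958 km
O: 2.1789 km
Sorted: I (1.7025 km) < O (2.1789 km) < J (2.3250 km) < M (2.5127 km) < G (2.8300 km) < …

I, O, J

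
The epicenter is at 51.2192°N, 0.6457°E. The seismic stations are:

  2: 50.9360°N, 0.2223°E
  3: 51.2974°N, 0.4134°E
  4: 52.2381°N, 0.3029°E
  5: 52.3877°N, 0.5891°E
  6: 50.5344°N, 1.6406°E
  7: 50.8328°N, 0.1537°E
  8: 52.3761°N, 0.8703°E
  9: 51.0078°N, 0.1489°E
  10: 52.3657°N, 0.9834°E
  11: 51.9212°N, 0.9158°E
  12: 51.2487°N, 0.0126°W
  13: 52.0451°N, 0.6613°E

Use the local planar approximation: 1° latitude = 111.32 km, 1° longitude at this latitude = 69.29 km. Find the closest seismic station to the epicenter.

Distances from 51.2192°N, 0.6457°E:
2: 43.0646 km
3: 18.2993 km
4: 115.8843 km
5: 130.1365 km
6: 102.7792 km
7: 54.8852 km
8: 129.7230 km
9: 41.6985 km
10: 129.7556 km
11: 80.3564 km
12: 45.7317 km
13: 91.9455 km
Minimum: 3 at 18.2993 km.

3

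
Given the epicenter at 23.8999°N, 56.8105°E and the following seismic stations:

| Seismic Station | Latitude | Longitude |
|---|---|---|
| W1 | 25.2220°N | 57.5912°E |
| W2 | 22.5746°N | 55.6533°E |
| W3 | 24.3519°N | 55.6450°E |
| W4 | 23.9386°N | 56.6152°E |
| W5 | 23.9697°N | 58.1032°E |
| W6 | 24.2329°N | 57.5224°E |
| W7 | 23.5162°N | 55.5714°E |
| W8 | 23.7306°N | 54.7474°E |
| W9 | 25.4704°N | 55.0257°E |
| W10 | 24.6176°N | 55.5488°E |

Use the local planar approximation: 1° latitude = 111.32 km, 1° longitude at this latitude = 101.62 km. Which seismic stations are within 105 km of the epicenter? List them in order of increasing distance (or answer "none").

Distances from 23.8999°N, 56.8105°E:
W1: 167.1970 km
W2: 188.6646 km
W3: 128.6831 km
W4: 20.3086 km
W5: 131.5938 km
W6: 81.2878 km
W7: 132.9647 km
W8: 210.4976 km
W9: 251.9135 km
W10: 151.0693 km
Threshold 105 km: W4 (20.3086 km), W6 (81.2878 km) are within range.

W4, W6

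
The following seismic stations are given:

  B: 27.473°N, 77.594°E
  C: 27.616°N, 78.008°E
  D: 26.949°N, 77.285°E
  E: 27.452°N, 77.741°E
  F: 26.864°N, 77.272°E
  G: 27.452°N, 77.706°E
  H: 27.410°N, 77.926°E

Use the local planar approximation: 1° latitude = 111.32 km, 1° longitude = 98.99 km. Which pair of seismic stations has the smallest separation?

E and G

Pairwise distances:
E–G: 3.465 km
D–F: 9.549 km
B–G: 11.331 km
B–E: 14.738 km
E–H: 18.901 km
G–H: 22.274 km
C–H: 24.326 km
C–E: 32.123 km
B–H: 33.605 km
C–G: 35.029 km
B–C: 43.965 km
B–D: 65.865 km
D–G: 69.801 km
D–E: 71.923 km
B–F: 74.913 km
F–G: 78.296 km
E–F: 80.249 km
D–H: 81.608 km
F–H: 88.800 km
C–D: 103.128 km
C–F: 110.977 km
Closest pair: E–G at 3.465 km.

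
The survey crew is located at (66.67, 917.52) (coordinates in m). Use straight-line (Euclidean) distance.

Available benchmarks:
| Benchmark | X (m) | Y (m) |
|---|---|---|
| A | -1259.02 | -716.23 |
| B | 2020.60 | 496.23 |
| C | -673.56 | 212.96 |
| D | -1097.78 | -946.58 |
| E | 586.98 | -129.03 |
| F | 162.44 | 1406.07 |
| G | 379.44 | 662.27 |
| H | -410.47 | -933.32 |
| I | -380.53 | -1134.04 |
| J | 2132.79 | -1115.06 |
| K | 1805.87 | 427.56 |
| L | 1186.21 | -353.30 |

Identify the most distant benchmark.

Distances from (66.67, 917.52):
A: √((-1325.69)² + (-1633.75)²) = √(1757453.9761 + 2669139.0625) = 2103.95 m
B: √((1953.93)² + (-421.29)²) = √(3817842.4449 + 177485.2641) = 1998.83 m
C: √((-740.23)² + (-704.56)²) = √(547940.4529 + 496404.7936) = 1021.93 m
D: √((-1164.45)² + (-1864.10)²) = √(1355943.8025 + 3474868.8100) = 2197.91 m
E: √((520.31)² + (-1046.55)²) = √(270722.4961 + 1095266.9025) = 1168.76 m
F: √((95.77)² + (488.55)²) = √(9171.8929 + 238681.1025) = 497.85 m
G: √((312.77)² + (-255.25)²) = √(97825.0729 + 65152.5625) = 403.70 m
H: √((-477.14)² + (-1850.84)²) = √(227662.5796 + 3425608.7056) = 1911.35 m
I: √((-447.20)² + (-2051.56)²) = √(199987.8400 + 4208898.4336) = 2099.73 m
J: √((2066.12)² + (-2032.58)²) = √(4268851.8544 + 4131381.4564) = 2898.32 m
K: √((1739.20)² + (-489.96)²) = √(3024816.6400 + 240060.8016) = 1806.90 m
L: √((1119.54)² + (-1270.82)²) = √(1253369.8116 + 1614983.4724) = 1693.62 m
Maximum: J at 2898.32 m.

J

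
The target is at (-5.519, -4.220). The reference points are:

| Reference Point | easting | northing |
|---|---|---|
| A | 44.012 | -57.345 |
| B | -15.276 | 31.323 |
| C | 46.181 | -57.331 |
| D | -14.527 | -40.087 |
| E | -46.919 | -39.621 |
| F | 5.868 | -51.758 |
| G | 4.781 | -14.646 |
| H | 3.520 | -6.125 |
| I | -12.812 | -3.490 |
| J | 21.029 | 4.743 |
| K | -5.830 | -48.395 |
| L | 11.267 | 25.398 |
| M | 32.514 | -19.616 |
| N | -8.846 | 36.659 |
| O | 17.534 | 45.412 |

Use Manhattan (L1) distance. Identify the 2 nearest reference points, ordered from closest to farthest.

Distances from (-5.519, -4.220):
A: 102.656
B: 45.300
C: 104.811
D: 44.875
E: 76.801
F: 58.925
G: 20.726
H: 10.944
I: 8.023
J: 35.511
K: 44.486
L: 46.404
M: 53.429
N: 44.206
O: 72.685
Sorted: I (8.023) < H (10.944) < G (20.726) < J (35.511) < …

I, H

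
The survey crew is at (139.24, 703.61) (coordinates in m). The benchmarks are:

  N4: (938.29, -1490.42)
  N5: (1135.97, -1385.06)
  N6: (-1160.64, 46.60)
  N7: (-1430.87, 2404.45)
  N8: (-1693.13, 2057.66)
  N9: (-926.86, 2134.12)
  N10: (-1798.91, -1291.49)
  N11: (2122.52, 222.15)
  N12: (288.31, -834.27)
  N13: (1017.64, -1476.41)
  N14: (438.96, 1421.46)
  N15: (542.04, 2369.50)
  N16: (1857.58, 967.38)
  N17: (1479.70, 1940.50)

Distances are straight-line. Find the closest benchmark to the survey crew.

N14

Distances from (139.24, 703.61):
N4: 2335.01 m
N5: 2314.31 m
N6: 1456.49 m
N7: 2314.76 m
N8: 2278.38 m
N9: 1784.08 m
N10: 2781.52 m
N11: 2040.88 m
N12: 1545.09 m
N13: 2350.33 m
N14: 777.91 m
N15: 1713.90 m
N16: 1738.47 m
N17: 1823.93 m
Minimum: N14 at 777.91 m.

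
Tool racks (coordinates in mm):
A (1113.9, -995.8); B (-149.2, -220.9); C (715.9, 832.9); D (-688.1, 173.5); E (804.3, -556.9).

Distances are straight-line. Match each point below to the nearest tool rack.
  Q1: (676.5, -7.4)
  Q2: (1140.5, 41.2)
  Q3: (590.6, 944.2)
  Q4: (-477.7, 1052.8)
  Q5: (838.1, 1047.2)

Q1 at (676.5, -7.4):
  A: 1080.9 mm
  B: 852.9 mm
  C: 841.2 mm
  D: 1376.5 mm
  E: 564.2 mm
  → nearest: E (564.2 mm)
Q2 at (1140.5, 41.2):
  A: 1037.3 mm
  B: 1316.1 mm
  C: 898.4 mm
  D: 1833.4 mm
  E: 686.1 mm
  → nearest: E (686.1 mm)
Q3 at (590.6, 944.2):
  A: 2009.3 mm
  B: 1380.1 mm
  C: 167.6 mm
  D: 1493.0 mm
  E: 1516.2 mm
  → nearest: C (167.6 mm)
Q4 at (-477.7, 1052.8):
  A: 2594.2 mm
  B: 1315.4 mm
  C: 1213.7 mm
  D: 904.1 mm
  E: 2057.8 mm
  → nearest: D (904.1 mm)
Q5 at (838.1, 1047.2):
  A: 2061.5 mm
  B: 1607.1 mm
  C: 246.7 mm
  D: 1758.6 mm
  E: 1604.5 mm
  → nearest: C (246.7 mm)

Q1→E; Q2→E; Q3→C; Q4→D; Q5→C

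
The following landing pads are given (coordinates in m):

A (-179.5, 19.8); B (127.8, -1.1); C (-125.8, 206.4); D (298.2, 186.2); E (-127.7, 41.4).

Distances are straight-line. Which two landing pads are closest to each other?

A and E

Pairwise distances:
A–B: 308.0 m
A–C: 194.2 m
A–D: 505.9 m
A–E: 56.1 m
B–C: 327.7 m
B–D: 253.2 m
B–E: 259.0 m
C–D: 424.5 m
C–E: 165.0 m
D–E: 449.8 m
Closest pair: A–E at 56.1 m.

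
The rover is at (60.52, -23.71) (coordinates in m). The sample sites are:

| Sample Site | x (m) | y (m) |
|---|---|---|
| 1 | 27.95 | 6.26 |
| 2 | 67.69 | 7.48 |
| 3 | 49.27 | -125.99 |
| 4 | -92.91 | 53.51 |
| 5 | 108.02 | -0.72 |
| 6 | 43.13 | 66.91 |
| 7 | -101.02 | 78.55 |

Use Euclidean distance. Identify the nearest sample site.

2

Distances from (60.52, -23.71):
1: √((-32.57)² + (29.97)²) = √(1060.8049 + 898.2009) = 44.26 m
2: √((7.17)² + (31.19)²) = √(51.4089 + 972.8161) = 32.00 m
3: √((-11.25)² + (-102.28)²) = √(126.5625 + 10461.1984) = 102.90 m
4: √((-153.43)² + (77.22)²) = √(23540.7649 + 5962.9284) = 171.77 m
5: √((47.50)² + (22.99)²) = √(2256.2500 + 528.5401) = 52.77 m
6: √((-17.39)² + (90.62)²) = √(302.4121 + 8211.9844) = 92.27 m
7: √((-161.54)² + (102.26)²) = √(26095.1716 + 10457.1076) = 191.19 m
Minimum: 2 at 32.00 m.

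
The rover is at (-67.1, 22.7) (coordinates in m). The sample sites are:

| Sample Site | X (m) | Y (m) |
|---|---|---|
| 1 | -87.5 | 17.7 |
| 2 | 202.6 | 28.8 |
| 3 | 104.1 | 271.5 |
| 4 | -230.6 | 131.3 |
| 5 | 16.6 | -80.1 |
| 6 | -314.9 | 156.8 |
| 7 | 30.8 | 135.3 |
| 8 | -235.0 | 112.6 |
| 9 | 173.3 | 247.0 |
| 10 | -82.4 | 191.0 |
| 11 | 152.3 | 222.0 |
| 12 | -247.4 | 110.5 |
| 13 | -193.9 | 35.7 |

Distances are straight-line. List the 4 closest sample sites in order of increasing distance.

Distances from (-67.1, 22.7):
1: √((-20.4)² + (-5.0)²) = √(416.160 + 25.000) = 21.0 m
2: √((269.7)² + (6.1)²) = √(72738.090 + 37.210) = 269.8 m
3: √((171.2)² + (248.8)²) = √(29309.440 + 61901.440) = 302.0 m
4: √((-163.5)² + (108.6)²) = √(26732.250 + 11793.960) = 196.3 m
5: √((83.7)² + (-102.8)²) = √(7005.690 + 10567.840) = 132.6 m
6: √((-247.8)² + (134.1)²) = √(61404.840 + 17982.810) = 281.8 m
7: √((97.9)² + (112.6)²) = √(9584.410 + 12678.760) = 149.2 m
8: √((-167.9)² + (89.9)²) = √(28190.410 + 8082.010) = 190.5 m
9: √((240.4)² + (224.3)²) = √(57792.160 + 50310.490) = 328.8 m
10: √((-15.3)² + (168.3)²) = √(234.090 + 28324.890) = 169.0 m
11: √((219.4)² + (199.3)²) = √(48136.360 + 39720.490) = 296.4 m
12: √((-180.3)² + (87.8)²) = √(32508.090 + 7708.840) = 200.5 m
13: √((-126.8)² + (13.0)²) = √(16078.240 + 169.000) = 127.5 m
Sorted: 1 (21.0 m) < 13 (127.5 m) < 5 (132.6 m) < 7 (149.2 m) < 10 (169.0 m) < 8 (190.5 m) < …

1, 13, 5, 7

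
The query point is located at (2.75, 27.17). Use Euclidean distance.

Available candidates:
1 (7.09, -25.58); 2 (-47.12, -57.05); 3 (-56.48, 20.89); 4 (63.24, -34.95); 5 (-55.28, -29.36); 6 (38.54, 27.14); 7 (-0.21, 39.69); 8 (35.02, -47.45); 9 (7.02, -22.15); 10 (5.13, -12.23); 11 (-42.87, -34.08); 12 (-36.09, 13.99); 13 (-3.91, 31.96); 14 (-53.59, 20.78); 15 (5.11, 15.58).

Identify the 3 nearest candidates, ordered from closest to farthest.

Distances from (2.75, 27.17):
1: 52.93
2: 97.88
3: 59.56
4: 86.71
5: 81.01
6: 35.79
7: 12.87
8: 81.30
9: 49.50
10: 39.47
11: 76.37
12: 41.02
13: 8.20
14: 56.70
15: 11.83
Sorted: 13 (8.20) < 15 (11.83) < 7 (12.87) < 6 (35.79) < 10 (39.47) < …

13, 15, 7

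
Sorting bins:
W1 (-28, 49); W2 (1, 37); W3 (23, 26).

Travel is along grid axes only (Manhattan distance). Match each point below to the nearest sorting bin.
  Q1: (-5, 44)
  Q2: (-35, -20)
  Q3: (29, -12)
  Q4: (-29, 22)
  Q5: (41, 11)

Q1→W2; Q2→W1; Q3→W3; Q4→W1; Q5→W3

Q1 at (-5, 44):
  W1: 28
  W2: 13
  W3: 46
  → nearest: W2 (13)
Q2 at (-35, -20):
  W1: 76
  W2: 93
  W3: 104
  → nearest: W1 (76)
Q3 at (29, -12):
  W1: 118
  W2: 77
  W3: 44
  → nearest: W3 (44)
Q4 at (-29, 22):
  W1: 28
  W2: 45
  W3: 56
  → nearest: W1 (28)
Q5 at (41, 11):
  W1: 107
  W2: 66
  W3: 33
  → nearest: W3 (33)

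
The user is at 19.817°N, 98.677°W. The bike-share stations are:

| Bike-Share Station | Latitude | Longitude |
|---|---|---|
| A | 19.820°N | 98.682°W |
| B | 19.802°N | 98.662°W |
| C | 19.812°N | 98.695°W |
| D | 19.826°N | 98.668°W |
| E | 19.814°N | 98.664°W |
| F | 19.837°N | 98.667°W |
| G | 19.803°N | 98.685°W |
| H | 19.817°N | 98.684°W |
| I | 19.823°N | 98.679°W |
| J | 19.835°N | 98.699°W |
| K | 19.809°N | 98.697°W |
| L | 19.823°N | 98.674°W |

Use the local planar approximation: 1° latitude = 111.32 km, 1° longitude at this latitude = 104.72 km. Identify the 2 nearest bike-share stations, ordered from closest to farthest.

Distances from 19.817°N, 98.677°W:
A: 0.621 km
B: 2.293 km
C: 1.965 km
D: 1.376 km
E: 1.402 km
F: 2.460 km
G: 1.769 km
H: 0.733 km
I: 0.700 km
J: 3.053 km
K: 2.276 km
L: 0.738 km
Sorted: A (0.621 km) < I (0.700 km) < H (0.733 km) < L (0.738 km) < …

A, I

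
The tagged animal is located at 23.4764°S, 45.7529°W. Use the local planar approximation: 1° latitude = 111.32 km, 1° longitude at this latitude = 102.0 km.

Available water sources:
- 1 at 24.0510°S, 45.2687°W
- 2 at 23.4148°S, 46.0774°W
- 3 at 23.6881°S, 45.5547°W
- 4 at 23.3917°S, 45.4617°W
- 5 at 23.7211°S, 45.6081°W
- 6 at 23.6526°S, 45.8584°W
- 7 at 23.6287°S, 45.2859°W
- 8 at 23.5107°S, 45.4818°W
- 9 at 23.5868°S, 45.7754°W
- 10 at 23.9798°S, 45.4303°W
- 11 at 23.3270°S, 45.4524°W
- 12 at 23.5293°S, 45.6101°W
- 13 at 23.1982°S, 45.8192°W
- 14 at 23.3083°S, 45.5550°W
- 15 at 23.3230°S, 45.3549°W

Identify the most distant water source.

Distances from 23.4764°S, 45.7529°W:
1: 80.8125 km
2: 33.8019 km
3: 31.0496 km
4: 31.1630 km
5: 30.9864 km
6: 22.3726 km
7: 50.5612 km
8: 27.9146 km
9: 12.5022 km
10: 64.9851 km
11: 34.8724 km
12: 15.7110 km
13: 31.6990 km
14: 27.5252 km
15: 44.0414 km
Maximum: 1 at 80.8125 km.

1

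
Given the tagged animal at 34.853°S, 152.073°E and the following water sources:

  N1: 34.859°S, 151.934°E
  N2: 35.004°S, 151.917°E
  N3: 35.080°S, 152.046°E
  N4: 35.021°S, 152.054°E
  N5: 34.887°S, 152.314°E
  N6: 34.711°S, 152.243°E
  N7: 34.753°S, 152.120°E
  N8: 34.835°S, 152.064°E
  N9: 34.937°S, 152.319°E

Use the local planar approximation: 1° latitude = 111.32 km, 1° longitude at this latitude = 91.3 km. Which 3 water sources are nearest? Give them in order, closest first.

N8, N7, N1

Distances from 34.853°S, 152.073°E:
N1: 12.708 km
N2: 22.032 km
N3: 25.390 km
N4: 18.782 km
N5: 22.326 km
N6: 22.153 km
N7: 11.930 km
N8: 2.166 km
N9: 24.329 km
Sorted: N8 (2.166 km) < N7 (11.930 km) < N1 (12.708 km) < N4 (18.782 km) < N2 (22.032 km) < …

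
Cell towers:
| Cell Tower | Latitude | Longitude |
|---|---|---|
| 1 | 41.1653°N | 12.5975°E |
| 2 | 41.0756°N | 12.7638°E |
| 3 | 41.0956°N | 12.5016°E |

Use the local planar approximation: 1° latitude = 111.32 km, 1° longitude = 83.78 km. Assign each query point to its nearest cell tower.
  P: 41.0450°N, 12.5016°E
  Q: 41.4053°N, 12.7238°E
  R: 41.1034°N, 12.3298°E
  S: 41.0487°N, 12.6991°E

P at 41.0450°N, 12.5016°E:
  1: 15.6171 km
  2: 22.2297 km
  3: 5.6328 km
  → nearest: 3 (5.6328 km)
Q at 41.4053°N, 12.7238°E:
  1: 28.7359 km
  2: 36.8549 km
  3: 39.1808 km
  → nearest: 1 (28.7359 km)
R at 41.1034°N, 12.3298°E:
  1: 23.4626 km
  2: 36.4920 km
  3: 14.4196 km
  → nearest: 3 (14.4196 km)
S at 41.0487°N, 12.6991°E:
  1: 15.5220 km
  2: 6.1927 km
  3: 17.3507 km
  → nearest: 2 (6.1927 km)

P→3; Q→1; R→3; S→2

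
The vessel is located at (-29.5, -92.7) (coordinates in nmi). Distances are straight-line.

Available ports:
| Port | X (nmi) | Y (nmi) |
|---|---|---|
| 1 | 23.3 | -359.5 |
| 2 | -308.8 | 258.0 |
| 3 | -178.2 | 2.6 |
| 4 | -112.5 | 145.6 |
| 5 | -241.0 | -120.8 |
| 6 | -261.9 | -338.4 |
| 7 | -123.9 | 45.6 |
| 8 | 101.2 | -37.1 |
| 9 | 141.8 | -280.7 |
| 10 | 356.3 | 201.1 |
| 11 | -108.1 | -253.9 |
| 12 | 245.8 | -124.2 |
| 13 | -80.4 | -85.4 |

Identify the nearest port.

13

Distances from (-29.5, -92.7):
1: √((52.8)² + (-266.8)²) = √(2787.840 + 71182.240) = 272.0 nmi
2: √((-279.3)² + (350.7)²) = √(78008.490 + 122990.490) = 448.3 nmi
3: √((-148.7)² + (95.3)²) = √(22111.690 + 9082.090) = 176.6 nmi
4: √((-83.0)² + (238.3)²) = √(6889.000 + 56786.890) = 252.3 nmi
5: √((-211.5)² + (-28.1)²) = √(44732.250 + 789.610) = 213.4 nmi
6: √((-232.4)² + (-245.7)²) = √(54009.760 + 60368.490) = 338.2 nmi
7: √((-94.4)² + (138.3)²) = √(8911.360 + 19126.890) = 167.4 nmi
8: √((130.7)² + (55.6)²) = √(17082.490 + 3091.360) = 142.0 nmi
9: √((171.3)² + (-188.0)²) = √(29343.690 + 35344.000) = 254.3 nmi
10: √((385.8)² + (293.8)²) = √(148841.640 + 86318.440) = 484.9 nmi
11: √((-78.6)² + (-161.2)²) = √(6177.960 + 25985.440) = 179.3 nmi
12: √((275.3)² + (-31.5)²) = √(75790.090 + 992.250) = 277.1 nmi
13: √((-50.9)² + (7.3)²) = √(2590.810 + 53.290) = 51.4 nmi
Minimum: 13 at 51.4 nmi.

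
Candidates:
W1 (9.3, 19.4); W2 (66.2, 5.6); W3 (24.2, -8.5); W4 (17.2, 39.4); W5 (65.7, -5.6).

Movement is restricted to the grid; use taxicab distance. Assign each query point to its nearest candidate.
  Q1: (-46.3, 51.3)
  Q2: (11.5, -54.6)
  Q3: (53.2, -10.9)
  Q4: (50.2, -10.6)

Q1→W4; Q2→W3; Q3→W5; Q4→W5

Q1 at (-46.3, 51.3):
  W1: 87.5
  W2: 158.2
  W3: 130.3
  W4: 75.4
  W5: 168.9
  → nearest: W4 (75.4)
Q2 at (11.5, -54.6):
  W1: 76.2
  W2: 114.9
  W3: 58.8
  W4: 99.7
  W5: 103.2
  → nearest: W3 (58.8)
Q3 at (53.2, -10.9):
  W1: 74.2
  W2: 29.5
  W3: 31.4
  W4: 86.3
  W5: 17.8
  → nearest: W5 (17.8)
Q4 at (50.2, -10.6):
  W1: 70.9
  W2: 32.2
  W3: 28.1
  W4: 83.0
  W5: 20.5
  → nearest: W5 (20.5)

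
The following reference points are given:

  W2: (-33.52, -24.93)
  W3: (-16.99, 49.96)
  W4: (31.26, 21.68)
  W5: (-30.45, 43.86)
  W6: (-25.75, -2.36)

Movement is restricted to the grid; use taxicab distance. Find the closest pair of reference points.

W3 and W5

Pairwise distances:
W3–W5: |-13.46| + |-6.10| = 13.46 + 6.10 = 19.56
W2–W6: |7.77| + |22.57| = 7.77 + 22.57 = 30.34
W5–W6: |4.70| + |-46.22| = 4.70 + 46.22 = 50.92
W3–W6: |-8.76| + |-52.32| = 8.76 + 52.32 = 61.08
W2–W5: |3.07| + |68.79| = 3.07 + 68.79 = 71.86
W3–W4: |48.25| + |-28.28| = 48.25 + 28.28 = 76.53
W4–W6: |-57.01| + |-24.04| = 57.01 + 24.04 = 81.05
W4–W5: |-61.71| + |22.18| = 61.71 + 22.18 = 83.89
W2–W3: |16.53| + |74.89| = 16.53 + 74.89 = 91.42
W2–W4: |64.78| + |46.61| = 64.78 + 46.61 = 111.39
Closest pair: W3–W5 at 19.56.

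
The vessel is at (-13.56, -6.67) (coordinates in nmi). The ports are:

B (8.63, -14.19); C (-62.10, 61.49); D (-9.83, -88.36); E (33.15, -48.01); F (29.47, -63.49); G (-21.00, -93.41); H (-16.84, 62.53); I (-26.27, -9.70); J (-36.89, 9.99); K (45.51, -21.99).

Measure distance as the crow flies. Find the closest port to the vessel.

I

Distances from (-13.56, -6.67):
B: √((22.19)² + (-7.52)²) = √(492.3961 + 56.5504) = 23.43 nmi
C: √((-48.54)² + (68.16)²) = √(2356.1316 + 4645.7856) = 83.68 nmi
D: √((3.73)² + (-81.69)²) = √(13.9129 + 6673.2561) = 81.78 nmi
E: √((46.71)² + (-41.34)²) = √(2181.8241 + 1708.9956) = 62.38 nmi
F: √((43.03)² + (-56.82)²) = √(1851.5809 + 3228.5124) = 71.27 nmi
G: √((-7.44)² + (-86.74)²) = √(55.3536 + 7523.8276) = 87.06 nmi
H: √((-3.28)² + (69.20)²) = √(10.7584 + 4788.6400) = 69.28 nmi
I: √((-12.71)² + (-3.03)²) = √(161.5441 + 9.1809) = 13.07 nmi
J: √((-23.33)² + (16.66)²) = √(544.2889 + 277.5556) = 28.67 nmi
K: √((59.07)² + (-15.32)²) = √(3489.2649 + 234.7024) = 61.02 nmi
Minimum: I at 13.07 nmi.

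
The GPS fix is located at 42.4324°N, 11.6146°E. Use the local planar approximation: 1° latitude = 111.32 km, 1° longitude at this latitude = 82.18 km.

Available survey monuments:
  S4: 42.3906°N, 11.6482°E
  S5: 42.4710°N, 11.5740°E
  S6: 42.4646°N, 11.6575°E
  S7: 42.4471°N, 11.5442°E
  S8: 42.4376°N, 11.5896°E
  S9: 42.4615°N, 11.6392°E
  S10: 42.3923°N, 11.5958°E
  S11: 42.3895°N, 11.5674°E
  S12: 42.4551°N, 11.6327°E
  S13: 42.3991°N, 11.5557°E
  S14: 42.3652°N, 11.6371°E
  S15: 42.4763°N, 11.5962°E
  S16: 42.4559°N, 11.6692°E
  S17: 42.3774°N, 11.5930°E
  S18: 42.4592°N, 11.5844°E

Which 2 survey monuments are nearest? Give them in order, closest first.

S8, S12

Distances from 42.4324°N, 11.6146°E:
S4: 5.4108 km
S5: 5.4402 km
S6: 5.0277 km
S7: 6.0124 km
S8: 2.1345 km
S9: 3.8185 km
S10: 4.7237 km
S11: 6.1524 km
S12: 2.9322 km
S13: 6.0968 km
S14: 7.7058 km
S15: 5.1155 km
S16: 5.1939 km
S17: 6.3747 km
S18: 3.8807 km
Sorted: S8 (2.1345 km) < S12 (2.9322 km) < S9 (3.8185 km) < S18 (3.8807 km) < …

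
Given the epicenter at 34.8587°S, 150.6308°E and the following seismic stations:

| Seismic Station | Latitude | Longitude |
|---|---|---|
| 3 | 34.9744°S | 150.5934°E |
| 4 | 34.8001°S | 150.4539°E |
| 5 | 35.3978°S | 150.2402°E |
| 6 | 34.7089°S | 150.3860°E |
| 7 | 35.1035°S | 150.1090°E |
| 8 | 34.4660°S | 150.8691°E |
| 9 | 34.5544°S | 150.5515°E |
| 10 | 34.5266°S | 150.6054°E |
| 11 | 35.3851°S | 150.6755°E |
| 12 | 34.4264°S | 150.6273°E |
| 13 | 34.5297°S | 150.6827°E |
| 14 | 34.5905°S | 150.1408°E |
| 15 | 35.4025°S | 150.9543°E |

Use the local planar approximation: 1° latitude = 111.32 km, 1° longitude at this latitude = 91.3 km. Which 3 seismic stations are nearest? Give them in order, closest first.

3, 4, 6

Distances from 34.8587°S, 150.6308°E:
3: √((-0.1157·111.32)² + (-0.0374·91.3)²) = √(165.887290 + 11.659630) = 13.3247 km
4: √((0.0586·111.32)² + (-0.1769·91.3)²) = √(42.554121 + 260.853832) = 17.4186 km
5: √((-0.5391·111.32)² + (-0.3906·91.3)²) = √(3601.513599 + 1271.762553) = 69.8089 km
6: √((0.1498·111.32)² + (-0.2448·91.3)²) = √(278.080171 + 499.533228) = 27.8857 km
7: √((-0.2448·111.32)² + (-0.5218·91.3)²) = √(742.624413 + 2269.601995) = 54.8838 km
8: √((0.3927·111.32)² + (0.2383·91.3)²) = √(1911.033050 + 473.357911) = 48.8302 km
9: √((0.3043·111.32)² + (-0.0793·91.3)²) = √(1147.493674 + 52.418903) = 34.6398 km
10: √((0.3321·111.32)² + (-0.0254·91.3)²) = √(1366.734466 + 5.377854) = 37.0420 km
11: √((-0.5264·111.32)² + (0.0447·91.3)²) = √(3433.824987 + 16.655459) = 58.7408 km
12: √((0.4323·111.32)² + (-0.0035·91.3)²) = √(2315.884342 + 0.102112) = 48.1247 km
13: √((0.3290·111.32)² + (0.0519·91.3)²) = √(1341.337886 + 22.453098) = 36.9295 km
14: √((0.2682·111.32)² + (-0.4900·91.3)²) = √(891.382169 + 2001.399169) = 53.7846 km
15: √((-0.5438·111.32)² + (0.3235·91.3)²) = √(3664.585019 + 872.348714) = 67.3568 km
Sorted: 3 (13.3247 km) < 4 (17.4186 km) < 6 (27.8857 km) < 9 (34.6398 km) < 13 (36.9295 km) < …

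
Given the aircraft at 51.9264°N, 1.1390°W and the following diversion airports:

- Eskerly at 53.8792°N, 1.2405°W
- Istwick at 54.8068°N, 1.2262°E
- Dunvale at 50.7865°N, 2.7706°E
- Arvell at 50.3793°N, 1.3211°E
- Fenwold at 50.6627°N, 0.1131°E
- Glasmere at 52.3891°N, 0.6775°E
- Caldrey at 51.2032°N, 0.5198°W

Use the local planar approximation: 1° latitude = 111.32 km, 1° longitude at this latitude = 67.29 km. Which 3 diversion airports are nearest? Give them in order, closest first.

Caldrey, Glasmere, Fenwold

Distances from 51.9264°N, 1.1390°W:
Eskerly: √((1.9528·111.32)² + (-0.1015·67.29)²) = √(47256.540825 + 46.648012) = 217.4930 km
Istwick: √((2.8804·111.32)² + (2.3652·67.29)²) = √(102813.939401 + 25330.093755) = 357.9721 km
Dunvale: √((-1.1399·111.32)² + (3.9096·67.29)²) = √(16102.002978 + 69209.499511) = 292.0813 km
Arvell: √((-1.5471·111.32)² + (2.4601·67.29)²) = √(29660.820974 + 27403.534309) = 238.8815 km
Fenwold: √((-1.2637·111.32)² + (1.2521·67.29)²) = √(19789.479258 + 7098.704331) = 163.9762 km
Glasmere: √((0.4627·111.32)² + (1.8165·67.29)²) = √(2653.049752 + 14940.731496) = 132.6416 km
Caldrey: √((-0.7232·111.32)² + (0.6192·67.29)²) = √(6481.316508 + 1736.052889) = 90.6497 km
Sorted: Caldrey (90.6497 km) < Glasmere (132.6416 km) < Fenwold (163.9762 km) < Eskerly (217.4930 km) < Arvell (238.8815 km) < …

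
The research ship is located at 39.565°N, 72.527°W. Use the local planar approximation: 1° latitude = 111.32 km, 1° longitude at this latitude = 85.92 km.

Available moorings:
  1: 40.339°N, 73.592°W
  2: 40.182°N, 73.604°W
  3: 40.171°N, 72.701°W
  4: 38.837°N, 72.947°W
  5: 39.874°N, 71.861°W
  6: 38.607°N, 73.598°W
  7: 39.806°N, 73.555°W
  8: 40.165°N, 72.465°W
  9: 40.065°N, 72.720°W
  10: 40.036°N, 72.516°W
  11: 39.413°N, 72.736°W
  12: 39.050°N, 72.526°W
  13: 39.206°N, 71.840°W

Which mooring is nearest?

11

Distances from 39.565°N, 72.527°W:
1: √((0.774·111.32)² + (-1.065·85.92)²) = √(7423.83510 + 8373.12842) = 125.686 km
2: √((0.617·111.32)² + (-1.077·85.92)²) = √(4717.55230 + 8562.88168) = 115.241 km
3: √((0.606·111.32)² + (-0.174·85.92)²) = √(4550.84081 + 223.50489) = 69.097 km
4: √((-0.728·111.32)² + (-0.420·85.92)²) = √(6567.63720 + 1302.22826) = 88.712 km
5: √((0.309·111.32)² + (0.666·85.92)²) = √(1183.21415 + 3274.43968) = 66.766 km
6: √((-0.958·111.32)² + (-1.071·85.92)²) = √(11373.06218 + 8467.73929) = 140.857 km
7: √((0.241·111.32)² + (-1.028·85.92)²) = √(719.74802 + 7801.43988) = 92.310 km
8: √((0.600·111.32)² + (0.062·85.92)²) = √(4461.17126 + 28.37736) = 67.004 km
9: √((0.500·111.32)² + (-0.193·85.92)²) = √(3098.03560 + 274.98130) = 58.078 km
10: √((0.471·111.32)² + (0.011·85.92)²) = √(2749.08526 + 0.89325) = 52.440 km
11: √((-0.152·111.32)² + (-0.209·85.92)²) = √(286.30806 + 322.46390) = 24.673 km
12: √((-0.515·111.32)² + (0.001·85.92)²) = √(3286.70597 + 0.00738) = 57.330 km
13: √((-0.359·111.32)² + (0.687·85.92)²) = √(1597.11170 + 3484.19145) = 71.283 km
Minimum: 11 at 24.673 km.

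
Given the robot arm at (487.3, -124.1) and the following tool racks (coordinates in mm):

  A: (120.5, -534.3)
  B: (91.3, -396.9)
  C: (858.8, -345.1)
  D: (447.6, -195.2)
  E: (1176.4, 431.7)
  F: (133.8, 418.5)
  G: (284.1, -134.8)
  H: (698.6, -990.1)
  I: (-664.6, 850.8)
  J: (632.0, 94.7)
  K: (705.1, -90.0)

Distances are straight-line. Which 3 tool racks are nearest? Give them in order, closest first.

D, G, K

Distances from (487.3, -124.1):
A: √((-366.8)² + (-410.2)²) = √(134542.240 + 168264.040) = 550.3 mm
B: √((-396.0)² + (-272.8)²) = √(156816.000 + 74419.840) = 480.9 mm
C: √((371.5)² + (-221.0)²) = √(138012.250 + 48841.000) = 432.3 mm
D: √((-39.7)² + (-71.1)²) = √(1576.090 + 5055.210) = 81.4 mm
E: √((689.1)² + (555.8)²) = √(474858.810 + 308913.640) = 885.3 mm
F: √((-353.5)² + (542.6)²) = √(124962.250 + 294414.760) = 647.6 mm
G: √((-203.2)² + (-10.7)²) = √(41290.240 + 114.490) = 203.5 mm
H: √((211.3)² + (-866.0)²) = √(44647.690 + 749956.000) = 891.4 mm
I: √((-1151.9)² + (974.9)²) = √(1326873.610 + 950430.010) = 1509.1 mm
J: √((144.7)² + (218.8)²) = √(20938.090 + 47873.440) = 262.3 mm
K: √((217.8)² + (34.1)²) = √(47436.840 + 1162.810) = 220.5 mm
Sorted: D (81.4 mm) < G (203.5 mm) < K (220.5 mm) < J (262.3 mm) < C (432.3 mm) < …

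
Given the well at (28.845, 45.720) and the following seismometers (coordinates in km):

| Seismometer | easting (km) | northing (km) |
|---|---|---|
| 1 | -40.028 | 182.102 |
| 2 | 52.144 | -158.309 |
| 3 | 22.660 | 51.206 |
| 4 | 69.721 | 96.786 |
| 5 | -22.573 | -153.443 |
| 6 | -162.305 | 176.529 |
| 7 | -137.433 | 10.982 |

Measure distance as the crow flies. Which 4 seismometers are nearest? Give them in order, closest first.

Distances from (28.845, 45.720):
1: √((-68.873)² + (136.382)²) = √(4743.49013 + 18600.04992) = 152.786 km
2: √((23.299)² + (-204.029)²) = √(542.84340 + 41627.83284) = 205.355 km
3: √((-6.185)² + (5.486)²) = √(38.25422 + 30.09620) = 8.267 km
4: √((40.876)² + (51.066)²) = √(1670.84738 + 2607.73636) = 65.411 km
5: √((-51.418)² + (-199.163)²) = √(2643.81072 + 39665.90057) = 205.693 km
6: √((-191.150)² + (130.809)²) = √(36538.32250 + 17110.99448) = 231.623 km
7: √((-166.278)² + (-34.738)²) = √(27648.37328 + 1206.72864) = 169.868 km
Sorted: 3 (8.267 km) < 4 (65.411 km) < 1 (152.786 km) < 7 (169.868 km) < 2 (205.355 km) < 5 (205.693 km) < …

3, 4, 1, 7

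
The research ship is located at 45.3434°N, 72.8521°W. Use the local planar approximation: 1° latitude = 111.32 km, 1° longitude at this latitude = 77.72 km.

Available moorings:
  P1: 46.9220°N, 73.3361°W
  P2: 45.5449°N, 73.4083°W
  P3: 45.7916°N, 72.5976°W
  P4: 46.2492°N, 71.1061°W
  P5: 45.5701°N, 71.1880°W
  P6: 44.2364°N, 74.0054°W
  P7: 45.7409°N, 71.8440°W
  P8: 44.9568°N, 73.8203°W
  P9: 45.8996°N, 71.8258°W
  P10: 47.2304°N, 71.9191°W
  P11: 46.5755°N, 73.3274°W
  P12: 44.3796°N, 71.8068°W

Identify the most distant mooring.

P10

Distances from 45.3434°N, 72.8521°W:
P1: √((1.5786·111.32)² + (-0.4840·77.72)²) = √(30880.945738 + 1414.999568) = 179.7107 km
P2: √((0.2015·111.32)² + (-0.5562·77.72)²) = √(503.148864 + 1868.648226) = 48.7011 km
P3: √((0.4482·111.32)² + (0.2545·77.72)²) = √(2489.373716 + 391.238114) = 53.6713 km
P4: √((0.9058·111.32)² + (1.7460·77.72)²) = √(10167.426182 + 18414.251169) = 169.0612 km
P5: √((0.2267·111.32)² + (1.6641·77.72)²) = √(636.868011 + 16727.245273) = 131.7730 km
P6: √((-1.1070·111.32)² + (-1.1533·77.72)²) = √(15185.938512 + 8034.339288) = 152.3820 km
P7: √((0.3975·111.32)² + (1.0081·77.72)²) = √(1958.035950 + 6138.649165) = 89.9816 km
P8: √((-0.3866·111.32)² + (-0.9682·77.72)²) = √(1852.124151 + 5662.337354) = 86.6860 km
P9: √((0.5562·111.32)² + (1.0263·77.72)²) = √(3833.613841 + 6362.301439) = 100.9748 km
P10: √((1.8870·111.32)² + (0.9330·77.72)²) = √(44125.556502 + 5258.100363) = 222.2243 km
P11: √((1.2321·111.32)² + (-0.4753·77.72)²) = √(18812.144694 + 1364.586946) = 142.0448 km
P12: √((-0.9638·111.32)² + (1.0453·77.72)²) = √(11511.190449 + 6600.053936) = 134.5780 km
Maximum: P10 at 222.2243 km.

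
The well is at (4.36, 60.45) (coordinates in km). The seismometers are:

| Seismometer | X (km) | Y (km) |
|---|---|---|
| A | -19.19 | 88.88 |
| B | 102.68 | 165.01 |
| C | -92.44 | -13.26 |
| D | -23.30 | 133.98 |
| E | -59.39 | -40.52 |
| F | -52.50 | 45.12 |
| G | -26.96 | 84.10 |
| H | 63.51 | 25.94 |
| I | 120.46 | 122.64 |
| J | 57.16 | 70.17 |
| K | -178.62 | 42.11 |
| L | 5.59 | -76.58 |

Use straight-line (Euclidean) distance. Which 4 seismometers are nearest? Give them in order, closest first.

A, G, J, F

Distances from (4.36, 60.45):
A: √((-23.55)² + (28.43)²) = √(554.6025 + 808.2649) = 36.92 km
B: √((98.32)² + (104.56)²) = √(9666.8224 + 10932.7936) = 143.53 km
C: √((-96.80)² + (-73.71)²) = √(9370.2400 + 5433.1641) = 121.67 km
D: √((-27.66)² + (73.53)²) = √(765.0756 + 5406.6609) = 78.56 km
E: √((-63.75)² + (-100.97)²) = √(4064.0625 + 10194.9409) = 119.41 km
F: √((-56.86)² + (-15.33)²) = √(3233.0596 + 235.0089) = 58.89 km
G: √((-31.32)² + (23.65)²) = √(980.9424 + 559.3225) = 39.25 km
H: √((59.15)² + (-34.51)²) = √(3498.7225 + 1190.9401) = 68.48 km
I: √((116.10)² + (62.19)²) = √(13479.2100 + 3867.5961) = 131.71 km
J: √((52.80)² + (9.72)²) = √(2787.8400 + 94.4784) = 53.69 km
K: √((-182.98)² + (-18.34)²) = √(33481.6804 + 336.3556) = 183.90 km
L: √((1.23)² + (-137.03)²) = √(1.5129 + 18777.2209) = 137.04 km
Sorted: A (36.92 km) < G (39.25 km) < J (53.69 km) < F (58.89 km) < H (68.48 km) < D (78.56 km) < …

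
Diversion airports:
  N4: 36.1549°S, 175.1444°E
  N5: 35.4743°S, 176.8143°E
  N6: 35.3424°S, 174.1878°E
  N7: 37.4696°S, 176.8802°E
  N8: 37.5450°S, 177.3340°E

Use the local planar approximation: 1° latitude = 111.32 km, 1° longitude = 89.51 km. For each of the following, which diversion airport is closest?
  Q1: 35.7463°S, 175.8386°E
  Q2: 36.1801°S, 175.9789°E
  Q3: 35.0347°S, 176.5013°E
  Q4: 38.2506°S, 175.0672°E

Q1 at 35.7463°S, 175.8386°E:
  N4: 77.0067 km
  N5: 92.4349 km
  N6: 154.4524 km
  N7: 213.2938 km
  N8: 240.8511 km
  → nearest: N4 (77.0067 km)
Q2 at 36.1801°S, 175.9789°E:
  N4: 74.7488 km
  N5: 108.4654 km
  N6: 185.4697 km
  N7: 164.6642 km
  N8: 194.4182 km
  → nearest: N4 (74.7488 km)
Q3 at 35.0347°S, 176.5013°E:
  N4: 174.0742 km
  N5: 56.3887 km
  N6: 209.8952 km
  N7: 273.1666 km
  N8: 289.2159 km
  → nearest: N5 (56.3887 km)
Q4 at 38.2506°S, 175.0672°E:
  N4: 233.3956 km
  N5: 346.3702 km
  N6: 333.1729 km
  N7: 184.1034 km
  N8: 217.5744 km
  → nearest: N7 (184.1034 km)

Q1→N4; Q2→N4; Q3→N5; Q4→N7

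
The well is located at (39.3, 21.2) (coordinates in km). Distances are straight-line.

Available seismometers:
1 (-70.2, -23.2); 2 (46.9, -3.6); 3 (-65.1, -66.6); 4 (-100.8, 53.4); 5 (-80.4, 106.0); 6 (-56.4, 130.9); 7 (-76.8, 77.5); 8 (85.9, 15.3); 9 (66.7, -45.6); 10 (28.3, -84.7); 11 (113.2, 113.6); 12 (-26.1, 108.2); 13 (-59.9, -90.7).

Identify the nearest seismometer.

Distances from (39.3, 21.2):
1: √((-109.5)² + (-44.4)²) = √(11990.250 + 1971.360) = 118.2 km
2: √((7.6)² + (-24.8)²) = √(57.760 + 615.040) = 25.9 km
3: √((-104.4)² + (-87.8)²) = √(10899.360 + 7708.840) = 136.4 km
4: √((-140.1)² + (32.2)²) = √(19628.010 + 1036.840) = 143.8 km
5: √((-119.7)² + (84.8)²) = √(14328.090 + 7191.040) = 146.7 km
6: √((-95.7)² + (109.7)²) = √(9158.490 + 12034.090) = 145.6 km
7: √((-116.1)² + (56.3)²) = √(13479.210 + 3169.690) = 129.0 km
8: √((46.6)² + (-5.9)²) = √(2171.560 + 34.810) = 47.0 km
9: √((27.4)² + (-66.8)²) = √(750.760 + 4462.240) = 72.2 km
10: √((-11.0)² + (-105.9)²) = √(121.000 + 11214.810) = 106.5 km
11: √((73.9)² + (92.4)²) = √(5461.210 + 8537.760) = 118.3 km
12: √((-65.4)² + (87.0)²) = √(4277.160 + 7569.000) = 108.8 km
13: √((-99.2)² + (-111.9)²) = √(9840.640 + 12521.610) = 149.5 km
Minimum: 2 at 25.9 km.

2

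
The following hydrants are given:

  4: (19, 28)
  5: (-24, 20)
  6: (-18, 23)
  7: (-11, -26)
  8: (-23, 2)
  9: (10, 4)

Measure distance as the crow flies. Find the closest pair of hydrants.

5 and 6

Pairwise distances:
4–5: √((-43)² + (-8)²) = √(1849.000 + 64.000) = 43.7
4–6: √((-37)² + (-5)²) = √(1369.000 + 25.000) = 37.3
4–7: √((-30)² + (-54)²) = √(900.000 + 2916.000) = 61.8
4–8: √((-42)² + (-26)²) = √(1764.000 + 676.000) = 49.4
4–9: √((-9)² + (-24)²) = √(81.000 + 576.000) = 25.6
5–6: √((6)² + (3)²) = √(36.000 + 9.000) = 6.7
5–7: √((13)² + (-46)²) = √(169.000 + 2116.000) = 47.8
5–8: √((1)² + (-18)²) = √(1.000 + 324.000) = 18.0
5–9: √((34)² + (-16)²) = √(1156.000 + 256.000) = 37.6
6–7: √((7)² + (-49)²) = √(49.000 + 2401.000) = 49.5
6–8: √((-5)² + (-21)²) = √(25.000 + 441.000) = 21.6
6–9: √((28)² + (-19)²) = √(784.000 + 361.000) = 33.8
7–8: √((-12)² + (28)²) = √(144.000 + 784.000) = 30.5
7–9: √((21)² + (30)²) = √(441.000 + 900.000) = 36.6
8–9: √((33)² + (2)²) = √(1089.000 + 4.000) = 33.1
Closest pair: 5–6 at 6.7.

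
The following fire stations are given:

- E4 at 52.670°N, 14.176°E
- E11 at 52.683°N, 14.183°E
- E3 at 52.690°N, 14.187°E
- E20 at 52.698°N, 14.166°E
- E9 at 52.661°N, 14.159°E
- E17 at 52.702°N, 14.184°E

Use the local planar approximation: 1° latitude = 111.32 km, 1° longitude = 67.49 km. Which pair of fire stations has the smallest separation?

Pairwise distances:
E11–E3: √((0.007·111.32)² + (0.004·67.49)²) = √(0.60721 + 0.07288) = 0.825 km
E20–E17: √((0.004·111.32)² + (0.018·67.49)²) = √(0.19827 + 1.47579) = 1.294 km
E3–E17: √((0.012·111.32)² + (-0.003·67.49)²) = √(1.78447 + 0.04099) = 1.351 km
E4–E11: √((0.013·111.32)² + (0.007·67.49)²) = √(2.09427 + 0.22319) = 1.522 km
E4–E9: √((-0.009·111.32)² + (-0.017·67.49)²) = √(1.00376 + 1.31637) = 1.523 km
E3–E20: √((0.008·111.32)² + (-0.021·67.49)²) = √(0.79310 + 2.00871) = 1.674 km
E11–E20: √((0.015·111.32)² + (-0.017·67.49)²) = √(2.78823 + 1.31637) = 2.026 km
E11–E17: √((0.019·111.32)² + (0.001·67.49)²) = √(4.47356 + 0.00455) = 2.116 km
E4–E3: √((0.020·111.32)² + (0.011·67.49)²) = √(4.95686 + 0.55114) = 2.347 km
E11–E9: √((-0.022·111.32)² + (-0.024·67.49)²) = √(5.99780 + 2.62362) = 2.936 km
E4–E20: √((0.028·111.32)² + (-0.010·67.49)²) = √(9.71544 + 0.45549) = 3.189 km
E4–E17: √((0.032·111.32)² + (0.008·67.49)²) = √(12.68955 + 0.29151) = 3.603 km
E3–E9: √((-0.029·111.32)² + (-0.028·67.49)²) = √(10.42179 + 3.57104) = 3.741 km
E20–E9: √((-0.037·111.32)² + (-0.007·67.49)²) = √(16.96484 + 0.22319) = 4.146 km
E9–E17: √((0.041·111.32)² + (0.025·67.49)²) = √(20.83119 + 2.84681) = 4.866 km
Closest pair: E11–E3 at 0.825 km.

E11 and E3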